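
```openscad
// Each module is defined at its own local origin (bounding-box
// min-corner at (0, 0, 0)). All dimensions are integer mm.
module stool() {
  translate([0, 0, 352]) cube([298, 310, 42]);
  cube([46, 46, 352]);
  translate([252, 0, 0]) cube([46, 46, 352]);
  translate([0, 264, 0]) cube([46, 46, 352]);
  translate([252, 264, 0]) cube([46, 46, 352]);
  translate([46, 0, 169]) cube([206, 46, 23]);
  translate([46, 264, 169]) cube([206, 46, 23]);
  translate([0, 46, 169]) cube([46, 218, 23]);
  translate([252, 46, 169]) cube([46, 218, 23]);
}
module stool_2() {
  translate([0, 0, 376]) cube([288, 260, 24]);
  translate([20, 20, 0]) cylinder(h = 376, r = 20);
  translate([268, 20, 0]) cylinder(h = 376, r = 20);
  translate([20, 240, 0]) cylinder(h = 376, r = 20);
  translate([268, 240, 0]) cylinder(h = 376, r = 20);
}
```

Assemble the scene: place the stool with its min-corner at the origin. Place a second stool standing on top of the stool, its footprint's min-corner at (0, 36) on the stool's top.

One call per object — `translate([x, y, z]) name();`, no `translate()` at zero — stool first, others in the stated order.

stool();
translate([0, 36, 394]) stool_2();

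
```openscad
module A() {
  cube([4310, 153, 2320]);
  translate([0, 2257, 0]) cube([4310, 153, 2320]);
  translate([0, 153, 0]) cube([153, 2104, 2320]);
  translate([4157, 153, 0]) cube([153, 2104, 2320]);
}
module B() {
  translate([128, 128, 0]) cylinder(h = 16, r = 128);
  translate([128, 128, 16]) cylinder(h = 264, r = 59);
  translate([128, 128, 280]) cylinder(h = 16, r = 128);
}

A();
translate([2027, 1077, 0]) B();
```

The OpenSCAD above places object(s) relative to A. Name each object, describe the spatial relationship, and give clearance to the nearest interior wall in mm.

Clearances: x = 1874, y = 924; minimum 924 mm.

A is a house frame. B is a spool. The spool sits inside the house frame, centred. The clearance to the nearest interior wall is 924 mm.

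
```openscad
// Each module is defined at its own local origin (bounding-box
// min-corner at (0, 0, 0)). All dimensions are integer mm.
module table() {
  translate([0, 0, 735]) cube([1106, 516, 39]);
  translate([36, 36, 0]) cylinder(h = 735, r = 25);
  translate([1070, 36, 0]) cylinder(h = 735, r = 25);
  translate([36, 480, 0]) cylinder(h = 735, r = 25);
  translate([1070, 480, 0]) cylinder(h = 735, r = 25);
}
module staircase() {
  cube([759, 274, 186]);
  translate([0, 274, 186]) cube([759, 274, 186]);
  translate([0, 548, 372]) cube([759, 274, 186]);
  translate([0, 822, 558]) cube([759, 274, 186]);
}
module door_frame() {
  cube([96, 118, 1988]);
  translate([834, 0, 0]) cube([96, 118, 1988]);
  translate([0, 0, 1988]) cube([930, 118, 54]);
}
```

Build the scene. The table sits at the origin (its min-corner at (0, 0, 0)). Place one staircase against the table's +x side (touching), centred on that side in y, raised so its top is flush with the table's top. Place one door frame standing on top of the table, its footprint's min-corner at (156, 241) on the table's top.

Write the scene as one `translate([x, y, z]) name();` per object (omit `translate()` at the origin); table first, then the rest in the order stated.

table();
translate([1106, -290, 30]) staircase();
translate([156, 241, 774]) door_frame();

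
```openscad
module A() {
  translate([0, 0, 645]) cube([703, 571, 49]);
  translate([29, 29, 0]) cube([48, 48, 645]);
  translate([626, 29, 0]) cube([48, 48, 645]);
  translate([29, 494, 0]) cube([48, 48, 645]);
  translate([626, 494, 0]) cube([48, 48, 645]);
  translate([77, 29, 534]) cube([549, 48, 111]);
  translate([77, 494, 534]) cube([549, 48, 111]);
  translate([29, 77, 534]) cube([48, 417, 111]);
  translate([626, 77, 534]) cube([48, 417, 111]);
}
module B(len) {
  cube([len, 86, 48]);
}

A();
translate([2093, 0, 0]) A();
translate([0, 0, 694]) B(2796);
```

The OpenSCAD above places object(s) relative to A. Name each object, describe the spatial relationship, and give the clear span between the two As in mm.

Second table starts at x = 2093; first ends at x = 703; clear span = 2093 − 703 = 1390 mm.

A is a table. B is a beam. A beam spans the tops of two tables. The clear span between the two tables is 1390 mm.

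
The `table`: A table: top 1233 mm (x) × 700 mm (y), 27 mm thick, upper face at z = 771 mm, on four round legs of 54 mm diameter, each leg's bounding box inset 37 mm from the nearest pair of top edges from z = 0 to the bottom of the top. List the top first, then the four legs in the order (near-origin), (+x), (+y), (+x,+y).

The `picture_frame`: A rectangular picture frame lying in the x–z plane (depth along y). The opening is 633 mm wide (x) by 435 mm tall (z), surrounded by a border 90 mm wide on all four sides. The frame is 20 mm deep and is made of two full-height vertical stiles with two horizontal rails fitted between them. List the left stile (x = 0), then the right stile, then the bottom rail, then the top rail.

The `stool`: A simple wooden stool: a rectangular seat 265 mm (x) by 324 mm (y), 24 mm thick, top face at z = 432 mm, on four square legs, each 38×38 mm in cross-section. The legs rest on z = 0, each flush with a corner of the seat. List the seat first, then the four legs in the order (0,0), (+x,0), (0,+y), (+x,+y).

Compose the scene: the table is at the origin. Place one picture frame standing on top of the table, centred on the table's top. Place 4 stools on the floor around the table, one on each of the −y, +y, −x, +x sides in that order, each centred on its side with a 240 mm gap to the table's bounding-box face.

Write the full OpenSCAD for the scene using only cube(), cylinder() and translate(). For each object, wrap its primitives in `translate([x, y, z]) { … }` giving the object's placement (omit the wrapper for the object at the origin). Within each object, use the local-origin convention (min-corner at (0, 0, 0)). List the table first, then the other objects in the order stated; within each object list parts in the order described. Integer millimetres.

translate([0, 0, 744]) cube([1233, 700, 27]);
translate([64, 64, 0]) cylinder(h = 744, r = 27);
translate([1169, 64, 0]) cylinder(h = 744, r = 27);
translate([64, 636, 0]) cylinder(h = 744, r = 27);
translate([1169, 636, 0]) cylinder(h = 744, r = 27);
translate([210, 340, 771]) {
  cube([90, 20, 615]);
  translate([723, 0, 0]) cube([90, 20, 615]);
  translate([90, 0, 0]) cube([633, 20, 90]);
  translate([90, 0, 525]) cube([633, 20, 90]);
}
translate([484, -564, 0]) {
  translate([0, 0, 408]) cube([265, 324, 24]);
  cube([38, 38, 408]);
  translate([227, 0, 0]) cube([38, 38, 408]);
  translate([0, 286, 0]) cube([38, 38, 408]);
  translate([227, 286, 0]) cube([38, 38, 408]);
}
translate([484, 940, 0]) {
  translate([0, 0, 408]) cube([265, 324, 24]);
  cube([38, 38, 408]);
  translate([227, 0, 0]) cube([38, 38, 408]);
  translate([0, 286, 0]) cube([38, 38, 408]);
  translate([227, 286, 0]) cube([38, 38, 408]);
}
translate([-505, 188, 0]) {
  translate([0, 0, 408]) cube([265, 324, 24]);
  cube([38, 38, 408]);
  translate([227, 0, 0]) cube([38, 38, 408]);
  translate([0, 286, 0]) cube([38, 38, 408]);
  translate([227, 286, 0]) cube([38, 38, 408]);
}
translate([1473, 188, 0]) {
  translate([0, 0, 408]) cube([265, 324, 24]);
  cube([38, 38, 408]);
  translate([227, 0, 0]) cube([38, 38, 408]);
  translate([0, 286, 0]) cube([38, 38, 408]);
  translate([227, 286, 0]) cube([38, 38, 408]);
}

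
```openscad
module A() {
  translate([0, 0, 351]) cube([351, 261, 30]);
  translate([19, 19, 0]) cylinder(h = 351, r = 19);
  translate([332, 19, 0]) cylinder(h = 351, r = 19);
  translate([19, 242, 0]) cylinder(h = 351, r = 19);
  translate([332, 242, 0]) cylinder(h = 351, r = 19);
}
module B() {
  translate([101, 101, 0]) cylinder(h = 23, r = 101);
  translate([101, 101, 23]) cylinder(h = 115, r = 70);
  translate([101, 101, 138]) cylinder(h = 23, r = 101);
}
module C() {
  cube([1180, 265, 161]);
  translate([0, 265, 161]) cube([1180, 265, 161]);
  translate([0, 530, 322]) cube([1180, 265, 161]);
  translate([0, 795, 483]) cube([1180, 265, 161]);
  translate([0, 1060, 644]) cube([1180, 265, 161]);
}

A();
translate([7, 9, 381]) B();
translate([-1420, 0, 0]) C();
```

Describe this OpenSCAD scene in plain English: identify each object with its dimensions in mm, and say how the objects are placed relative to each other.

A is a four-legged stool. The seat is 351×261 mm, 30 mm thick, top at z = 381 mm. It stands on four round legs, each 38 mm in diameter, from z = 0 to the seat underside, each leg's axis is inset half a diameter from the nearest pair of seat edges (so the leg's bounding box is flush with the corner).

B is a spool: two coaxial disc flanges of radius 101 mm and thickness 23 mm, joined by a core cylinder of radius 70 mm and height 115 mm. The lower flange rests on z = 0 and the three cylinders share a vertical axis.

C is a run of 5 identical solid stair steps. Each tread is 1180×265 mm and each step block is 161 mm high. Step 1 rests on the floor; step k is offset from step 1 by (k−1)×265 mm in y and (k−1)×161 mm in z.

The spool is on top of the stool. The staircase is on the floor beside the stool on its −x side.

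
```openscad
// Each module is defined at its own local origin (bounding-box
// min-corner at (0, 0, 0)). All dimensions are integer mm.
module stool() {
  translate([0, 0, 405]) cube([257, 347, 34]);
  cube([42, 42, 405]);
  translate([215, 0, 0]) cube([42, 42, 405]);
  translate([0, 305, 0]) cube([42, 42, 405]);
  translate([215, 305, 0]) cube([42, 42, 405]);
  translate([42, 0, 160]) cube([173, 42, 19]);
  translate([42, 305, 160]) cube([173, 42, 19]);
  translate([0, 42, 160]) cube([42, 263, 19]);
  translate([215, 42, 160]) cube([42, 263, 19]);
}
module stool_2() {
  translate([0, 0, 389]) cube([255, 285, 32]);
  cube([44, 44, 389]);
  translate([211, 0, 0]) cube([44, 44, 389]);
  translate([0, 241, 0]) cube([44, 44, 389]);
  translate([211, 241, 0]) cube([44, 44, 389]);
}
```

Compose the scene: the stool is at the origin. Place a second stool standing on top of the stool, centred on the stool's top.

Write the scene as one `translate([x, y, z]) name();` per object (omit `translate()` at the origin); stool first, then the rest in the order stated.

stool();
translate([1, 31, 439]) stool_2();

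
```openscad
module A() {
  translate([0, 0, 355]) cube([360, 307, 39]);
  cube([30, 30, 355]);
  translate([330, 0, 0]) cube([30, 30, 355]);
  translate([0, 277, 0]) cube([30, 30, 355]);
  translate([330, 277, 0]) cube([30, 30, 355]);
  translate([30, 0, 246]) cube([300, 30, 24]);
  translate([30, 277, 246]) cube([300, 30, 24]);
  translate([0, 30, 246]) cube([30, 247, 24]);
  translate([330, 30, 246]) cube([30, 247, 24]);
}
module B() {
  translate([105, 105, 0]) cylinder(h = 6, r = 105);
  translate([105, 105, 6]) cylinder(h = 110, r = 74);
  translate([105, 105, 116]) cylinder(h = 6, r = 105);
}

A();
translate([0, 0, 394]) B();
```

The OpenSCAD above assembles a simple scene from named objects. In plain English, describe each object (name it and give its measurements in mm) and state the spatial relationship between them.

A is a four-legged stool. The seat is a 360×307×39 mm slab whose top surface is at z = 394 mm; four square legs, each 30×30 mm in cross-section, run from the floor (z = 0) to the underside of the seat, each flush with a corner of the seat. Four stretchers, 30 mm wide and 24 mm tall, connect adjacent legs with their undersides at z = 246 mm, each running between the inner faces of the legs it joins and aligned with the legs' outer faces on the other axis.

B is a spool: two coaxial disc flanges of radius 105 mm and thickness 6 mm, joined by a core cylinder of radius 74 mm and height 110 mm. The lower flange rests on z = 0 and the three cylinders share a vertical axis.

The spool is on top of the stool.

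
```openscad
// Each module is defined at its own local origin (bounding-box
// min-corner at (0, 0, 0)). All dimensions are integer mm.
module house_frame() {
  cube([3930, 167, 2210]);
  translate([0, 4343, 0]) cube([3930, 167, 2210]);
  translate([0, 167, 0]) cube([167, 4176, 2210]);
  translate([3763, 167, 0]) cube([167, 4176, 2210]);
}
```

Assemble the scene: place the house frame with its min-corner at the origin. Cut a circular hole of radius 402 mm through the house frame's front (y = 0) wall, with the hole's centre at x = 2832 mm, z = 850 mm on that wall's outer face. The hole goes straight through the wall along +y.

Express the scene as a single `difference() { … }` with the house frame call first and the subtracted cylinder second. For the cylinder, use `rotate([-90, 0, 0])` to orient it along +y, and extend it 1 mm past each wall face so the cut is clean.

difference() {
  house_frame();
  translate([2832, -1, 850]) rotate([-90, 0, 0]) cylinder(h = 169, r = 402);
}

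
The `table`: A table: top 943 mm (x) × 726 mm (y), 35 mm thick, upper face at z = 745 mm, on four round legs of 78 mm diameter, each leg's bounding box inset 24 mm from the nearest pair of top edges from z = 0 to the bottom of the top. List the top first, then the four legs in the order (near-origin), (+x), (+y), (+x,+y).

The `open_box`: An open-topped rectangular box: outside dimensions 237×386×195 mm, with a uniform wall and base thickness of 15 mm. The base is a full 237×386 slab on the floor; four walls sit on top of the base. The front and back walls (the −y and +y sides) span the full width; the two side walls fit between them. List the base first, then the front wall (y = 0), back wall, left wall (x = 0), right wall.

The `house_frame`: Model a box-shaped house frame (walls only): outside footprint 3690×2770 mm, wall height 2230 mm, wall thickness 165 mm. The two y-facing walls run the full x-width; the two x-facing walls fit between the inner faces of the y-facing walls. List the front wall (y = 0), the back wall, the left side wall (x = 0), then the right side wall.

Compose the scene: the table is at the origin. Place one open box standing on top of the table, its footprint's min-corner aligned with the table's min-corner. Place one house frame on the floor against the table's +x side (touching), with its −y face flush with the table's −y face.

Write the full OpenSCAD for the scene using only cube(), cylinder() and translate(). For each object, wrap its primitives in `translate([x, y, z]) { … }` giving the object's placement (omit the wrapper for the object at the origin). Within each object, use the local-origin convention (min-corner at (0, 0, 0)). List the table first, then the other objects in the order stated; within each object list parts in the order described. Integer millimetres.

translate([0, 0, 710]) cube([943, 726, 35]);
translate([63, 63, 0]) cylinder(h = 710, r = 39);
translate([880, 63, 0]) cylinder(h = 710, r = 39);
translate([63, 663, 0]) cylinder(h = 710, r = 39);
translate([880, 663, 0]) cylinder(h = 710, r = 39);
translate([0, 0, 745]) {
  cube([237, 386, 15]);
  translate([0, 0, 15]) cube([237, 15, 180]);
  translate([0, 371, 15]) cube([237, 15, 180]);
  translate([0, 15, 15]) cube([15, 356, 180]);
  translate([222, 15, 15]) cube([15, 356, 180]);
}
translate([943, 0, 0]) {
  cube([3690, 165, 2230]);
  translate([0, 2605, 0]) cube([3690, 165, 2230]);
  translate([0, 165, 0]) cube([165, 2440, 2230]);
  translate([3525, 165, 0]) cube([165, 2440, 2230]);
}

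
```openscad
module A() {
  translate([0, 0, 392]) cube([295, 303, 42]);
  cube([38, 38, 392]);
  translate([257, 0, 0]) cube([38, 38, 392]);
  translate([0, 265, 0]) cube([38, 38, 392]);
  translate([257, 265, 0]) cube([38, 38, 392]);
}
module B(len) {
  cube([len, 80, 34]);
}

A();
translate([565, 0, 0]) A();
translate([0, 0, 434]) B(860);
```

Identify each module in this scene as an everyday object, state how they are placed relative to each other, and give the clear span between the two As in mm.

A is a stool. B is a beam. A beam spans the tops of two stools. The clear span between the two stools is 270 mm.

Second stool starts at x = 565; first ends at x = 295; clear span = 565 − 295 = 270 mm.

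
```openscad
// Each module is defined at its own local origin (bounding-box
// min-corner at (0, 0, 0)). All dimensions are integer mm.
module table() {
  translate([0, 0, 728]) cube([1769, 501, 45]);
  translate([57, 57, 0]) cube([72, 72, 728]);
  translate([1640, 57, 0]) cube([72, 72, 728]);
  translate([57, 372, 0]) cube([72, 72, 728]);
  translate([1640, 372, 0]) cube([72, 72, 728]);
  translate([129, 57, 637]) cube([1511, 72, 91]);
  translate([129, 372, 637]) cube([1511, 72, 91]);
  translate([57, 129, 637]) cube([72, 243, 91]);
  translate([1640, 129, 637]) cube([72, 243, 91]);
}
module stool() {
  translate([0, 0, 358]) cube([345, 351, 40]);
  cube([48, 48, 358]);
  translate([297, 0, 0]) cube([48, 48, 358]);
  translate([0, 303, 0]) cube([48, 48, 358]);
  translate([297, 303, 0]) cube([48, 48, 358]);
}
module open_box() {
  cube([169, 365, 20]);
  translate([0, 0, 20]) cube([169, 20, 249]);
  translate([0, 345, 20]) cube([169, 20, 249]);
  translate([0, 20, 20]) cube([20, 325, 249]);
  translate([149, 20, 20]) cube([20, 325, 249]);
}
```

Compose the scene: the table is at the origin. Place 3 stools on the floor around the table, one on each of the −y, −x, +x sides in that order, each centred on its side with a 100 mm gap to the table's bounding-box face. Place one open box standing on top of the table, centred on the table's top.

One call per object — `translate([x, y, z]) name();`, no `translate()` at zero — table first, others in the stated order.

table();
translate([712, -451, 0]) stool();
translate([-445, 75, 0]) stool();
translate([1869, 75, 0]) stool();
translate([800, 68, 773]) open_box();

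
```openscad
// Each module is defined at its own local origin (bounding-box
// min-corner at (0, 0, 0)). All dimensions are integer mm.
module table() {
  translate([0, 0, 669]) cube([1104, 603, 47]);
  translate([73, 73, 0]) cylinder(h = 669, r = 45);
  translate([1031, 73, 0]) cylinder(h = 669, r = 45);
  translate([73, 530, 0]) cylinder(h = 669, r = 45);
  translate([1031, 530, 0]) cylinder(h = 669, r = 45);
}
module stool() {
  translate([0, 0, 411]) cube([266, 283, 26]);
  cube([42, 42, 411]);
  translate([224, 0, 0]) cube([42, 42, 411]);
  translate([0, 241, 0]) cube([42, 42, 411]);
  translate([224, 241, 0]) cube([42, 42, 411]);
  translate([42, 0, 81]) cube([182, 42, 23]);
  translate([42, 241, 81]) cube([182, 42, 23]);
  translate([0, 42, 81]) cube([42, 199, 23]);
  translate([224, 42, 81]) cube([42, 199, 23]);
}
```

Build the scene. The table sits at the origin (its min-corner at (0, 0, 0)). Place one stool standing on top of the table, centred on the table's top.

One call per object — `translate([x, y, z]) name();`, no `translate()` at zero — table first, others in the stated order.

table();
translate([419, 160, 716]) stool();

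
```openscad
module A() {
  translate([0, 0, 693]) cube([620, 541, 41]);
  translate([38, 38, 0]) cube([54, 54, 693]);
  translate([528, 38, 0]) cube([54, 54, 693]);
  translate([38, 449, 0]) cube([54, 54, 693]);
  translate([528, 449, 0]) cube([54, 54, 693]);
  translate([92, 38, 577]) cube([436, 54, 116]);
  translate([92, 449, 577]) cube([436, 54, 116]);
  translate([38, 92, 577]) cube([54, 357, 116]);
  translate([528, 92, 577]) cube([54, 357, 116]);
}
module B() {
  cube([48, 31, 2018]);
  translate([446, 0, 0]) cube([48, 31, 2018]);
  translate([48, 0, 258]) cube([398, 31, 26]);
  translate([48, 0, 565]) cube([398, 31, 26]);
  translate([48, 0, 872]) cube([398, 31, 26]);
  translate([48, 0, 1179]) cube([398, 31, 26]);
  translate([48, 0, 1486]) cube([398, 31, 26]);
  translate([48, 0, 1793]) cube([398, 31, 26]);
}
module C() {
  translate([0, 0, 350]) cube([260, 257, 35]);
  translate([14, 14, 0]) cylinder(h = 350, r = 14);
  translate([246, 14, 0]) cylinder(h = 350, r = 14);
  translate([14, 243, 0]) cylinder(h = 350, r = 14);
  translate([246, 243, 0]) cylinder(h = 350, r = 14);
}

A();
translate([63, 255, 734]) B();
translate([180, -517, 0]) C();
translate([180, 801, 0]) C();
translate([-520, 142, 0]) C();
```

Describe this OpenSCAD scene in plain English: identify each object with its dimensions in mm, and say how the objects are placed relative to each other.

A is a rectangular dining table. The top is 620×541×41 mm with its upper surface at z = 734 mm. It stands on four 54×54 mm square legs, each inset 38 mm from the nearest pair of top edges, running from the floor to the underside of the top. Four apron rails, 54 mm thick and 116 mm tall, run between adjacent legs with their top edges flush with the underside of the top and their outer faces flush with the legs' outer faces.

B is a straight ladder. Two 48×31 mm vertical rails, 2018 mm tall, stand 494 mm apart (outside-to-outside) with their front faces coplanar on the −y side. 6 rungs, each 31 mm deep and 26 mm tall, span between the inner faces of the rails, front faces flush with the rails. The lowest rung's underside is at z = 258 mm and rungs are spaced 307 mm apart (underside to underside).

C is a four-legged stool. The seat is a 260×257×35 mm slab whose top surface is at z = 385 mm; four round legs, each 28 mm in diameter, run from the floor (z = 0) to the underside of the seat, each leg's axis is inset half a diameter from the nearest pair of seat edges (so the leg's bounding box is flush with the corner).

The ladder is on top of the table, centred. Three stools sit around the table at the −y, +y, −x sides.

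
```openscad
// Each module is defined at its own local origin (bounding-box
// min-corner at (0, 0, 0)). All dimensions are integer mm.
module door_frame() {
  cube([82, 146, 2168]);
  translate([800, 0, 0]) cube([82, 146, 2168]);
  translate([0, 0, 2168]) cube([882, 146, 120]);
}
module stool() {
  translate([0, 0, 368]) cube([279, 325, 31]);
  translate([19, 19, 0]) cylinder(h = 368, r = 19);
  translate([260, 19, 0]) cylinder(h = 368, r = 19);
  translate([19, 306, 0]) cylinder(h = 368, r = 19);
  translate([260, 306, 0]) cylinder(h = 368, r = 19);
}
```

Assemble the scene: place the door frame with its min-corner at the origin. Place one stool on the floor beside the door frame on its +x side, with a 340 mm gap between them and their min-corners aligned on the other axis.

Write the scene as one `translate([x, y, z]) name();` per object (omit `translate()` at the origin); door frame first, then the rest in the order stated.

door_frame();
translate([1222, 0, 0]) stool();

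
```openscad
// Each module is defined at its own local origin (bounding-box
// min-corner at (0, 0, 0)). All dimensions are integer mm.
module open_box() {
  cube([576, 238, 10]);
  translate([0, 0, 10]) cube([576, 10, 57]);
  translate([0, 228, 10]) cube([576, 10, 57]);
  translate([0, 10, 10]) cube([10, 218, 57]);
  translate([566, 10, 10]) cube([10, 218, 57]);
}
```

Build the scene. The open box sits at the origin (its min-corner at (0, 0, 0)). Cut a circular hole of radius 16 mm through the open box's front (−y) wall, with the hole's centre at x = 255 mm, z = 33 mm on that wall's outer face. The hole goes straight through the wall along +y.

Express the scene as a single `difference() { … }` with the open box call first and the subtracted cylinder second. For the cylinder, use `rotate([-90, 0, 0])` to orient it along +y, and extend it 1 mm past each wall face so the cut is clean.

difference() {
  open_box();
  translate([255, -1, 33]) rotate([-90, 0, 0]) cylinder(h = 12, r = 16);
}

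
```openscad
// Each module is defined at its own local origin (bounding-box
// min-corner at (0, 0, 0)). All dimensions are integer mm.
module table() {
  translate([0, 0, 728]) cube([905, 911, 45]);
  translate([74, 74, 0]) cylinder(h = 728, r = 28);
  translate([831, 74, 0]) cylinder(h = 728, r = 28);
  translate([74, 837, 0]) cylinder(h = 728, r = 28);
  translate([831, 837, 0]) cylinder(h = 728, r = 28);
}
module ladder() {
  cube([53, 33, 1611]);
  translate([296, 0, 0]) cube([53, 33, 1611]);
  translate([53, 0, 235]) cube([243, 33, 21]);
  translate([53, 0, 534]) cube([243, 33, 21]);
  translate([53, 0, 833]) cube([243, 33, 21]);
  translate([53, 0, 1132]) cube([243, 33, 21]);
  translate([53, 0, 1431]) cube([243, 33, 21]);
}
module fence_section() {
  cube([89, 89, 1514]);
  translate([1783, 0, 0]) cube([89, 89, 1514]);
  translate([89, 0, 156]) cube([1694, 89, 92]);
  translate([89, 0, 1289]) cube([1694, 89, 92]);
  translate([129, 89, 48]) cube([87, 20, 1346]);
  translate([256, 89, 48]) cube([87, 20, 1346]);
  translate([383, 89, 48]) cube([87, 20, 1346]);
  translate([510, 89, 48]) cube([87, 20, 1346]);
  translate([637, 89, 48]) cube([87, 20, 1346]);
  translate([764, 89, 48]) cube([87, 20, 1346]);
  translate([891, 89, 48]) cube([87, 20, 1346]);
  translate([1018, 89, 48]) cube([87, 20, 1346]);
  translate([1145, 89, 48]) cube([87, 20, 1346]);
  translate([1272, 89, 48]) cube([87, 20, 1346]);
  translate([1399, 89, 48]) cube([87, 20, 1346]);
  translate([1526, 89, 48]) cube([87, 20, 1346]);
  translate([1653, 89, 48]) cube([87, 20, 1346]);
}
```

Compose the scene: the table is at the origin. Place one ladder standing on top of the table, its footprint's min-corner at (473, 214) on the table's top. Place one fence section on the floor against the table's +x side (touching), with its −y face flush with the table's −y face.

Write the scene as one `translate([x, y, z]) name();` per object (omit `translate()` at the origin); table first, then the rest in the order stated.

table();
translate([473, 214, 773]) ladder();
translate([905, 0, 0]) fence_section();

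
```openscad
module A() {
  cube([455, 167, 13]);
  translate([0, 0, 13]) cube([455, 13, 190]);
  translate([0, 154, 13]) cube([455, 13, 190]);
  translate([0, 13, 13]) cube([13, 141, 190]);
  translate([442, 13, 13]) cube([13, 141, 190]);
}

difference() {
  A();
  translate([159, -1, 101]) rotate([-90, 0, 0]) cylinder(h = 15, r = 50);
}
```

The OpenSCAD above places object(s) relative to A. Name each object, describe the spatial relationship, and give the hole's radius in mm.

The subtracted cylinder has r = 50 mm.

A is an open box. The open box has a circular hole through its front wall. The hole's radius is 50 mm.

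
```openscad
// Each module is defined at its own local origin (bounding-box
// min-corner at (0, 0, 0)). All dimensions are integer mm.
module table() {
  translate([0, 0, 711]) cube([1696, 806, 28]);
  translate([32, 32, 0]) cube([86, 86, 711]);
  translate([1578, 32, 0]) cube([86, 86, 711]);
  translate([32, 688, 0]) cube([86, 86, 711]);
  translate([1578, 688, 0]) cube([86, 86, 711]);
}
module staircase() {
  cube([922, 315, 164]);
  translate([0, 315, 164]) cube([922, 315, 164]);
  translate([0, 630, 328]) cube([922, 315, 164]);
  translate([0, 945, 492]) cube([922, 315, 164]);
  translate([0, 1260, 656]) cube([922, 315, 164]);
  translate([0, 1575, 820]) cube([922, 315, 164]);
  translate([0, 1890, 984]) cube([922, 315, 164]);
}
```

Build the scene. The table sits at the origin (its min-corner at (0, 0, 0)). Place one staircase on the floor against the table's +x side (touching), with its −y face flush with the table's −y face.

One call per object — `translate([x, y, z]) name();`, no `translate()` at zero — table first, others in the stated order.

table();
translate([1696, 0, 0]) staircase();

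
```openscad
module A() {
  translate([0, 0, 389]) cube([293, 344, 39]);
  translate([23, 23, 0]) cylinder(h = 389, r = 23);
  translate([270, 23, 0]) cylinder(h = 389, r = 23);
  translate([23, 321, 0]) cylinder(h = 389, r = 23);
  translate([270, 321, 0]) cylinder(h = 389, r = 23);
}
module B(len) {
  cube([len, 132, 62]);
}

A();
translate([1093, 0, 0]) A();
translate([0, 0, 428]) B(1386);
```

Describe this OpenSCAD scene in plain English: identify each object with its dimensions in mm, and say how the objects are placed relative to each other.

A is a four-legged stool. The seat is 293×344 mm, 39 mm thick, top at z = 428 mm. It stands on four round legs, each 46 mm in diameter, from z = 0 to the seat underside, each leg's axis is inset half a diameter from the nearest pair of seat edges (so the leg's bounding box is flush with the corner).

B is a rectangular beam 1386 mm long (x), 132 mm deep (y), 62 mm thick (z).

The beam spans the tops of two stools placed 800 mm apart, resting at z = 428 mm.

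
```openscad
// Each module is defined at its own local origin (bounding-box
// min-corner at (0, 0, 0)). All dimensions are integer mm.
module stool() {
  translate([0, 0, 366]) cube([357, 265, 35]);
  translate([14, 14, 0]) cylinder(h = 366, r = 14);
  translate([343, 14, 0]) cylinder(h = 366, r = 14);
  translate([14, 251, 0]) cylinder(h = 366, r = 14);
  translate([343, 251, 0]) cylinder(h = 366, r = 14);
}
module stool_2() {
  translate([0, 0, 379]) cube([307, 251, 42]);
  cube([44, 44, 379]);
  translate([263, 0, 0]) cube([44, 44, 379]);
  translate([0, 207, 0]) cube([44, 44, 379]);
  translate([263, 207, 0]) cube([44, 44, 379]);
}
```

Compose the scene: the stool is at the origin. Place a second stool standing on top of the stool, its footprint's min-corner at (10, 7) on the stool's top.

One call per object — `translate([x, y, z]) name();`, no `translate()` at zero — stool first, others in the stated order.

stool();
translate([10, 7, 401]) stool_2();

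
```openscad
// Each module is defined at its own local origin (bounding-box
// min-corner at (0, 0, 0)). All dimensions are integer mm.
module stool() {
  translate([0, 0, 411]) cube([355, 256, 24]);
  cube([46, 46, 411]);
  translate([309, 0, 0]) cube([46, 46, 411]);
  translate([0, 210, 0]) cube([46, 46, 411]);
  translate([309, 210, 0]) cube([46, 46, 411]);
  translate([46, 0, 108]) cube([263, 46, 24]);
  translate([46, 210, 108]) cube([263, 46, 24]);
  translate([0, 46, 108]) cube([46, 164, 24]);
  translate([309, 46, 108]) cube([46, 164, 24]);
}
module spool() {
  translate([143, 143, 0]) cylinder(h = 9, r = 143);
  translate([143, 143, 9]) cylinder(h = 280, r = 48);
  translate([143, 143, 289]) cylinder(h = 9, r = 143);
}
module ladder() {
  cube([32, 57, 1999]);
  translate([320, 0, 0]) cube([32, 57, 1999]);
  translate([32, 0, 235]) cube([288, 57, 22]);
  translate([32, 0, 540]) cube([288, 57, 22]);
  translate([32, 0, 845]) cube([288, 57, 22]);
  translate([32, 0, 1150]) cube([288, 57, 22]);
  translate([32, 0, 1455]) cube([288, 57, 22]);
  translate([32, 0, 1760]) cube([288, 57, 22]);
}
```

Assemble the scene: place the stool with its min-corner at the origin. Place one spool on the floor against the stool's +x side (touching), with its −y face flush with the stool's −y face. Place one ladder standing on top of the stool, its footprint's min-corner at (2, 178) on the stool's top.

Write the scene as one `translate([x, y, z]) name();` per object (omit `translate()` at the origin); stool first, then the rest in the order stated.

stool();
translate([355, 0, 0]) spool();
translate([2, 178, 435]) ladder();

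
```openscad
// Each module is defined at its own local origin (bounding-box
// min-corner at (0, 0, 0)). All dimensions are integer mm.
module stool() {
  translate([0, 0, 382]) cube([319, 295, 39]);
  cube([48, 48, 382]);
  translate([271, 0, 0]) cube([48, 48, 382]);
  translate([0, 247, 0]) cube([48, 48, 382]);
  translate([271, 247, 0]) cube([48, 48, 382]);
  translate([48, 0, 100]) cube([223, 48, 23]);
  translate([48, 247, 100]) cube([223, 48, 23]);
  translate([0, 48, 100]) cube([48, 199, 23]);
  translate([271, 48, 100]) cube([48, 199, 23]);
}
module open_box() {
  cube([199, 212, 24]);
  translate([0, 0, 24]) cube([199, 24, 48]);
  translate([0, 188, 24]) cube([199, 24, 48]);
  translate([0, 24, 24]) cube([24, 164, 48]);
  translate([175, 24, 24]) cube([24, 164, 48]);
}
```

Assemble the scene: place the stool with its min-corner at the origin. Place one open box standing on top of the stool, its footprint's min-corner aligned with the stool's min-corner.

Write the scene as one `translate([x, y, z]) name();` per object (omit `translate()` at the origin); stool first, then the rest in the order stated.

stool();
translate([0, 0, 421]) open_box();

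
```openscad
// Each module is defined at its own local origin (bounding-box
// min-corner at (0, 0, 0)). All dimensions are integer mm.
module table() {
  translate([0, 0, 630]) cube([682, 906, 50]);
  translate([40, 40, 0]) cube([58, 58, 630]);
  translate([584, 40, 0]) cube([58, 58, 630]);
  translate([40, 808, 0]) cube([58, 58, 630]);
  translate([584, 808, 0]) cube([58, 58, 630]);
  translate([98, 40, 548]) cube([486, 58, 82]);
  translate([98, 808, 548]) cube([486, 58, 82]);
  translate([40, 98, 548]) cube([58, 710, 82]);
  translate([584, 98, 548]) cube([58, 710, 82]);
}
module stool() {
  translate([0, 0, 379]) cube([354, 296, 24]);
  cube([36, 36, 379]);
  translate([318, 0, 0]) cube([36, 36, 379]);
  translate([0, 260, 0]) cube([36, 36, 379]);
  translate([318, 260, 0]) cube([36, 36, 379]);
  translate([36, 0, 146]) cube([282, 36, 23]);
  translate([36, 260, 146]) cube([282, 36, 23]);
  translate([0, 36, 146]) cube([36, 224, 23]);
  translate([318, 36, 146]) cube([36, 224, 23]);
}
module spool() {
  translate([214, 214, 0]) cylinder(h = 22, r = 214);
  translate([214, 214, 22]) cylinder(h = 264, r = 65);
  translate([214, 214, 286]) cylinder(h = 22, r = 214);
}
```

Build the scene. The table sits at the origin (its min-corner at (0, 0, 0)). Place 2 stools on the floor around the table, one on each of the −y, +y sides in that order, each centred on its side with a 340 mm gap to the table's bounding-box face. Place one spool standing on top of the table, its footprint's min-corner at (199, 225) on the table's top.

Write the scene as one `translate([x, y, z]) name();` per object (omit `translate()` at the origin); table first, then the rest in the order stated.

table();
translate([164, -636, 0]) stool();
translate([164, 1246, 0]) stool();
translate([199, 225, 680]) spool();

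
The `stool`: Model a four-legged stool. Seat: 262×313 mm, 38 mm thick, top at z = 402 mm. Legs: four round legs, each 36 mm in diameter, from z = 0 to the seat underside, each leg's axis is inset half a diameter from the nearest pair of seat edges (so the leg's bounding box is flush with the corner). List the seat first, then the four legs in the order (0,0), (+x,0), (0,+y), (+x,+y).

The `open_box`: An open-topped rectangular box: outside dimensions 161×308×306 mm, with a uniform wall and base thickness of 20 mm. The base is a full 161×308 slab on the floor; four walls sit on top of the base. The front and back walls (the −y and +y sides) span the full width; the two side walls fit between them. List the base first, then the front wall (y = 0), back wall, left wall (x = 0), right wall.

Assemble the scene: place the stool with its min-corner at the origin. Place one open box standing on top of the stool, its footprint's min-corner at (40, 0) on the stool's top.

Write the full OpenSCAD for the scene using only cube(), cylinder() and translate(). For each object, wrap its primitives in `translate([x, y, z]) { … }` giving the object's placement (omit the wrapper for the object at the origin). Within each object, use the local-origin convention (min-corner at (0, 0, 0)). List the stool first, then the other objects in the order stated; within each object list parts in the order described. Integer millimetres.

translate([0, 0, 364]) cube([262, 313, 38]);
translate([18, 18, 0]) cylinder(h = 364, r = 18);
translate([244, 18, 0]) cylinder(h = 364, r = 18);
translate([18, 295, 0]) cylinder(h = 364, r = 18);
translate([244, 295, 0]) cylinder(h = 364, r = 18);
translate([40, 0, 402]) {
  cube([161, 308, 20]);
  translate([0, 0, 20]) cube([161, 20, 286]);
  translate([0, 288, 20]) cube([161, 20, 286]);
  translate([0, 20, 20]) cube([20, 268, 286]);
  translate([141, 20, 20]) cube([20, 268, 286]);
}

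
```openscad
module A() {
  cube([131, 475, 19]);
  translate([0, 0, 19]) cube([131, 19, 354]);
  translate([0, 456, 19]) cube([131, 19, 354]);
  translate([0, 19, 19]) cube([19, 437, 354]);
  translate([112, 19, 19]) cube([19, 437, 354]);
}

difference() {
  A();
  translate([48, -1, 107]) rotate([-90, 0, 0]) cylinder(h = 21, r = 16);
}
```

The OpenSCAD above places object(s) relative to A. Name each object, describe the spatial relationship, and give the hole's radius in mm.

The subtracted cylinder has r = 16 mm.

A is an open box. The open box has a circular hole through its front wall. The hole's radius is 16 mm.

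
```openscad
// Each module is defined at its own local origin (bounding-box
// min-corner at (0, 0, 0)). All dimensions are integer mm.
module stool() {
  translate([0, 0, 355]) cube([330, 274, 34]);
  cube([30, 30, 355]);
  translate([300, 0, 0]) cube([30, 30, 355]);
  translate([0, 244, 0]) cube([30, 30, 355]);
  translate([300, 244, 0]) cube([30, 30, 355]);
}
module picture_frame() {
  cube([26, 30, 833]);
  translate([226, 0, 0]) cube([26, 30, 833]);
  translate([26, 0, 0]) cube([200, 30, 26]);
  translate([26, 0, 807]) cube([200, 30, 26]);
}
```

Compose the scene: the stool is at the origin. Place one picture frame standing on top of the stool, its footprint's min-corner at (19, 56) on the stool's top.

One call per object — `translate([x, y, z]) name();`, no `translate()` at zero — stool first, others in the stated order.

stool();
translate([19, 56, 389]) picture_frame();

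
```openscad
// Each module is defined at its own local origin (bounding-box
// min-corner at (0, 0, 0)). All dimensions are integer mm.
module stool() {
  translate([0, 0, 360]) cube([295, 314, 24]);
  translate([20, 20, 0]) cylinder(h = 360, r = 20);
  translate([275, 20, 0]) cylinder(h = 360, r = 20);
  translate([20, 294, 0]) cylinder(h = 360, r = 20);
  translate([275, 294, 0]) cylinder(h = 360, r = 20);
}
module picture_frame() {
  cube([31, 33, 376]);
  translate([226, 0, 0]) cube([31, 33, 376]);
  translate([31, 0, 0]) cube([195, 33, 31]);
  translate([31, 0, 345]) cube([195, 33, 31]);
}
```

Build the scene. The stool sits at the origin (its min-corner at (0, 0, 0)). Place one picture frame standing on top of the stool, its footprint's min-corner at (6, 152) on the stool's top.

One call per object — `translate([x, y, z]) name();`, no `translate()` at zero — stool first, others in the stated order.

stool();
translate([6, 152, 384]) picture_frame();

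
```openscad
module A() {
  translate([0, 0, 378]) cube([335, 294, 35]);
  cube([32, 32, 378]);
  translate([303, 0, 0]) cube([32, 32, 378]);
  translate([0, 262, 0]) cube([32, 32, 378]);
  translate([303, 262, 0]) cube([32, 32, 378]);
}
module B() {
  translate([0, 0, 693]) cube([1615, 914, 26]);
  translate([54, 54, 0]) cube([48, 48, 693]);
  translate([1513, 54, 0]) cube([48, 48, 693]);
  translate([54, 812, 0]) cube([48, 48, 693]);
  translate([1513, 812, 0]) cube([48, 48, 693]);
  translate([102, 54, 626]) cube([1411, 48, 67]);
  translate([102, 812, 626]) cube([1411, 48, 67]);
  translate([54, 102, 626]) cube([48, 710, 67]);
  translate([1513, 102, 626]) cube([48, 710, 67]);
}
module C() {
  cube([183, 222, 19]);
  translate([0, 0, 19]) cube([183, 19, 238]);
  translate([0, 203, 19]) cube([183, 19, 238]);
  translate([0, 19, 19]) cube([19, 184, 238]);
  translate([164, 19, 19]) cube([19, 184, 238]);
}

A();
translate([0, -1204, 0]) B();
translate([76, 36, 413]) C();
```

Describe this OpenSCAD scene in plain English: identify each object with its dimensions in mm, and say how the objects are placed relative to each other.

A is a simple wooden stool: a rectangular seat 335 mm (x) by 294 mm (y), 35 mm thick, top face at z = 413 mm, on four square legs, each 32×32 mm in cross-section. The legs rest on z = 0, each flush with a corner of the seat.

B is a rectangular dining table. The top is 1615×914×26 mm with its upper surface at z = 719 mm. It stands on four 48×48 mm square legs, each inset 54 mm from the nearest pair of top edges, running from the floor to the underside of the top. Four apron rails, 48 mm thick and 67 mm tall, run between adjacent legs with their top edges flush with the underside of the top and their outer faces flush with the legs' outer faces.

C is an open storage box with external size 183×222×257 mm and wall thickness 19 mm (the base is also 19 mm thick). The base covers the whole footprint; the four walls stand on the base, with the y-facing walls full-width and the x-facing walls fitting between their inner faces.

The table is on the floor beside the stool on its −y side. The open box is on top of the stool, centred.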